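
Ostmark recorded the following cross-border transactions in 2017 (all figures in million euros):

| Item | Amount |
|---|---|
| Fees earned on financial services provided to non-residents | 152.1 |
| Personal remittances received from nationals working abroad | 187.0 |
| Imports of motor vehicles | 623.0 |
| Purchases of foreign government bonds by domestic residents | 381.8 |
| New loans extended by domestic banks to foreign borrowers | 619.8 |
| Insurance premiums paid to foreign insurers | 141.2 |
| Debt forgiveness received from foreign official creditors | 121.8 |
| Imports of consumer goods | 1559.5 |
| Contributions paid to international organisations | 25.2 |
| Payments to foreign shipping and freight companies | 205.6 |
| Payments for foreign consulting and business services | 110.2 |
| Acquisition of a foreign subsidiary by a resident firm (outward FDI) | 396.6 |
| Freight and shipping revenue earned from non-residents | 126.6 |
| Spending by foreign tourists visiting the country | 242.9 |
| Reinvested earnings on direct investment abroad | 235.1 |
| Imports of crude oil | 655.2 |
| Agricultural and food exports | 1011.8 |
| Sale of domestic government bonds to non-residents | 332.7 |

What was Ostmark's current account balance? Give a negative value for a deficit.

Goods: -623.0 + 1011.8 - 655.2 - 1559.5 = -1825.9
Services: 242.9 + 152.1 - 141.2 - 110.2 - 205.6 + 126.6 = 64.6
Primary income: 235.1
Secondary income: -25.2 + 187.0 = 161.8
Current account = (-1825.9) + 64.6 + 235.1 + 161.8 = -1364.4
(Excluded from the current account — financial account: purchases of foreign government bonds by domestic residents 381.8, new loans extended by domestic banks to foreign borrowers 619.8, acquisition of a foreign subsidiary by a resident firm (outward FDI) 396.6, sale of domestic government bonds to non-residents 332.7; capital account: debt forgiveness received from foreign official creditors 121.8.)

-1364.4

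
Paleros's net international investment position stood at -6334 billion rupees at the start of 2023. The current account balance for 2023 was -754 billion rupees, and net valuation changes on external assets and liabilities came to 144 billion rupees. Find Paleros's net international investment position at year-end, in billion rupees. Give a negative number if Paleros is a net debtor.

-6944

Change in NIIP = current account + net valuation change = -754 + 144 = -610
End-of-year NIIP = -6334 + (-610) = -6944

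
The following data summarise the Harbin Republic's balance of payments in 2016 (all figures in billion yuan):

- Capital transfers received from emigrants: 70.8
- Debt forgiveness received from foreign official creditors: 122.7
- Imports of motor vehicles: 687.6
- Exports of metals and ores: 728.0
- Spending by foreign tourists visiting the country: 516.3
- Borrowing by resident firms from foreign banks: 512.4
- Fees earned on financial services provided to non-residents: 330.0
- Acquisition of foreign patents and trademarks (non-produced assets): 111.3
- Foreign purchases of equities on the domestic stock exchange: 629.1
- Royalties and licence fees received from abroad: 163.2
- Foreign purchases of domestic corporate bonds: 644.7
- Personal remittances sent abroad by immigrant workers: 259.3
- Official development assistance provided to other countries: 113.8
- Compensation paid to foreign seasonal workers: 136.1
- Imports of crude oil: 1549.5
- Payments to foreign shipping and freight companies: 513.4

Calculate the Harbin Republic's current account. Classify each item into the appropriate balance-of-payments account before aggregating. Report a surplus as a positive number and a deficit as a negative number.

-1522.2

Goods: -687.6 - 1549.5 + 728.0 = -1509.1
Services: -513.4 + 330.0 + 163.2 + 516.3 = 496.1
Primary income: -136.1
Secondary income: -113.8 - 259.3 = -373.1
Current account = (-1509.1) + 496.1 + (-136.1) + (-373.1) = -1522.2
(Excluded from the current account — capital account: capital transfers received from emigrants 70.8, debt forgiveness received from foreign official creditors 122.7, acquisition of foreign patents and trademarks (non-produced assets) 111.3; financial account: borrowing by resident firms from foreign banks 512.4, foreign purchases of equities on the domestic stock exchange 629.1, foreign purchases of domestic corporate bonds 644.7.)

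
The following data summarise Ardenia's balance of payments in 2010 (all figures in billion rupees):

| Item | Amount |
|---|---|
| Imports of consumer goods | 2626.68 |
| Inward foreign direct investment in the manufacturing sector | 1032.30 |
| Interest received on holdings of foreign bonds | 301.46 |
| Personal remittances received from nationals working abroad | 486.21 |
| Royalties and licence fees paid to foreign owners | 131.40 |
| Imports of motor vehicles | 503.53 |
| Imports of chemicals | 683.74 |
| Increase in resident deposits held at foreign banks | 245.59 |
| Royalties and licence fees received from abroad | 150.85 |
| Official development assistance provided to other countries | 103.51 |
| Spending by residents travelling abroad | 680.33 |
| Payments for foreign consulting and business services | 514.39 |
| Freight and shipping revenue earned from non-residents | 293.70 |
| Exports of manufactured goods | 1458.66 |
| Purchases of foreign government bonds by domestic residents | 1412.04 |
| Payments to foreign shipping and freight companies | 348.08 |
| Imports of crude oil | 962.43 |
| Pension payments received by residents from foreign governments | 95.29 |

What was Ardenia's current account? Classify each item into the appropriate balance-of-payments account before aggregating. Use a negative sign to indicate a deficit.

-3767.92

Goods: 1458.66 - 503.53 - 962.43 - 683.74 - 2626.68 = -3317.72
Services: 293.70 - 131.40 - 514.39 - 680.33 + 150.85 - 348.08 = -1229.65
Primary income: 301.46
Secondary income: 486.21 + 95.29 - 103.51 = 477.99
Current account = (-3317.72) + (-1229.65) + 301.46 + 477.99 = -3767.92
(Excluded from the current account — financial account: inward foreign direct investment in the manufacturing sector 1032.30, increase in resident deposits held at foreign banks 245.59, purchases of foreign government bonds by domestic residents 1412.04.)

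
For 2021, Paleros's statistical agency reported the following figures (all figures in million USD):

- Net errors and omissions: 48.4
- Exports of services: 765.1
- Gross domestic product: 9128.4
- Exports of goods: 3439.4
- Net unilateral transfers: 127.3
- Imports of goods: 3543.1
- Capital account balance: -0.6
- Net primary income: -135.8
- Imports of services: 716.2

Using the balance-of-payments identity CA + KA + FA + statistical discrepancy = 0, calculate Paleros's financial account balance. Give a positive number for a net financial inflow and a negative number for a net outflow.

Goods balance = 3439.4 - 3543.1 = -103.7
Services balance = 765.1 - 716.2 = 48.9
Trade balance (goods + services) = -103.7 + 48.9 = -54.8
Net primary income = -135.8
Net secondary income = 127.3
Current account = -54.8 + (-135.8) + 127.3 = -63.3
Financial account = -(-63.3 + (-0.6) + 48.4) = 15.5

15.5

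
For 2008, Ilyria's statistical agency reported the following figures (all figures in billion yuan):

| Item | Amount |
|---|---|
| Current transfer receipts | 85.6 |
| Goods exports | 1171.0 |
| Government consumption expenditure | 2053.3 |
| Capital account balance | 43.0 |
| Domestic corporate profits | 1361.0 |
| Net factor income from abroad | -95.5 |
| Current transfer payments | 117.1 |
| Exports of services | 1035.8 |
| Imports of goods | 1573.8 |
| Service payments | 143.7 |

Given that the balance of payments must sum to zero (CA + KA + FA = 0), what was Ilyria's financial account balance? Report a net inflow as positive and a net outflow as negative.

Goods balance = 1171.0 - 1573.8 = -402.8
Services balance = 1035.8 - 143.7 = 892.1
Trade balance (goods + services) = -402.8 + 892.1 = 489.3
Net primary income = -95.5
Net secondary income = 85.6 - 117.1 = -31.5
Current account = 489.3 + (-95.5) + (-31.5) = 362.3
Financial account = -(362.3 + 43.0) = -405.3

-405.3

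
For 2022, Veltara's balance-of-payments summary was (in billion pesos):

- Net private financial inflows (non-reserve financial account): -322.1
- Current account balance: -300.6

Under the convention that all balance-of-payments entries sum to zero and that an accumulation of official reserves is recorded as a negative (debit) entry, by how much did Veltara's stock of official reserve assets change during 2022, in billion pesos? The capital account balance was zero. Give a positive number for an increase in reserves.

-622.7

Official reserve transactions balance = -((-300.6) + (-322.1)) = 622.7
An accumulation of reserves is recorded as a debit (negative entry), so the change in the stock of reserves is the negative of that balance.
Change in official reserves = -(622.7) = -622.7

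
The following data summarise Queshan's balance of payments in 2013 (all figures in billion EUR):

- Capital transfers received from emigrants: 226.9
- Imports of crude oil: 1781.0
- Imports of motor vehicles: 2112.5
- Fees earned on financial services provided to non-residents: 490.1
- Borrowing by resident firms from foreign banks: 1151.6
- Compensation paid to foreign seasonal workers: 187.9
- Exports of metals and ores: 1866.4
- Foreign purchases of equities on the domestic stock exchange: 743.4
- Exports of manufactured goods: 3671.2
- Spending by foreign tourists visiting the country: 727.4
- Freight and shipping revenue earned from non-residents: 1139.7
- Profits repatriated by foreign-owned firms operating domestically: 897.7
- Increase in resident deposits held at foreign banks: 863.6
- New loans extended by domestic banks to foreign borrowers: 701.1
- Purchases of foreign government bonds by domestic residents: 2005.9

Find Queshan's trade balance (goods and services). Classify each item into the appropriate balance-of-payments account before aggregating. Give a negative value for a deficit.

Goods: 3671.2 - 2112.5 + 1866.4 - 1781.0 = 1644.1
Services: 490.1 + 727.4 + 1139.7 = 2357.2
Trade balance = 1644.1 + 2357.2 = 4001.3
(Excluded from the trade balance — capital account: capital transfers received from emigrants 226.9; financial account: borrowing by resident firms from foreign banks 1151.6, foreign purchases of equities on the domestic stock exchange 743.4, increase in resident deposits held at foreign banks 863.6, new loans extended by domestic banks to foreign borrowers 701.1, purchases of foreign government bonds by domestic residents 2005.9; primary income: compensation paid to foreign seasonal workers 187.9, profits repatriated by foreign-owned firms operating domestically 897.7.)

4001.3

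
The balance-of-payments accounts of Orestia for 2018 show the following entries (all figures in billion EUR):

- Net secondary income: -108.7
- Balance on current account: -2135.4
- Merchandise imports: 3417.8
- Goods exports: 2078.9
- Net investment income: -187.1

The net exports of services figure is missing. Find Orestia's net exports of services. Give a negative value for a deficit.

Current account = goods balance + services balance + net primary income + net secondary income
Sum of the known components = -1634.7
Net exports of services = CA - (known components) = -2135.4 - (-1634.7) = -500.7

-500.7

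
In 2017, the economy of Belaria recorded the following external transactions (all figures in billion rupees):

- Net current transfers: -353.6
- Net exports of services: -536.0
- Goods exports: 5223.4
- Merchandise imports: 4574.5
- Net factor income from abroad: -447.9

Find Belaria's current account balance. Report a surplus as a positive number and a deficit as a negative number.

-688.6

Goods balance = 5223.4 - 4574.5 = 648.9
Services balance = -536.0
Trade balance (goods + services) = 648.9 + (-536.0) = 112.9
Net primary income = -447.9
Net secondary income = -353.6
Current account = 112.9 + (-447.9) + (-353.6) = -688.6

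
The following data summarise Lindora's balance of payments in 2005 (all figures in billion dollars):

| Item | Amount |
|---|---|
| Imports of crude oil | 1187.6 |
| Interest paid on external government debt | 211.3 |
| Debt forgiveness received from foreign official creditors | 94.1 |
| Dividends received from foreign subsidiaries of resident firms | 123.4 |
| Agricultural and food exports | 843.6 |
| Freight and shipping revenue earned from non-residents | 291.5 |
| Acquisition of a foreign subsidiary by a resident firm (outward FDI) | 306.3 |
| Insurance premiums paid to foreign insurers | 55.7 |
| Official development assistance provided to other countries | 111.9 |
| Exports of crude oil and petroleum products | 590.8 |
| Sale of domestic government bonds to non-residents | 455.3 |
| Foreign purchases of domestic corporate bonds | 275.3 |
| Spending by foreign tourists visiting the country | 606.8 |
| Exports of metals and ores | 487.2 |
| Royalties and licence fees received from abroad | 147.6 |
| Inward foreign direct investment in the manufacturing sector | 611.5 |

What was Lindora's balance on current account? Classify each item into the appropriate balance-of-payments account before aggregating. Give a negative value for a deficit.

Goods: 843.6 - 1187.6 + 487.2 + 590.8 = 734.0
Services: 606.8 + 291.5 - 55.7 + 147.6 = 990.2
Primary income: 123.4 - 211.3 = -87.9
Secondary income: -111.9
Current account = 734.0 + 990.2 + (-87.9) + (-111.9) = 1524.4
(Excluded from the current account — capital account: debt forgiveness received from foreign official creditors 94.1; financial account: acquisition of a foreign subsidiary by a resident firm (outward FDI) 306.3, sale of domestic government bonds to non-residents 455.3, foreign purchases of domestic corporate bonds 275.3, inward foreign direct investment in the manufacturing sector 611.5.)

1524.4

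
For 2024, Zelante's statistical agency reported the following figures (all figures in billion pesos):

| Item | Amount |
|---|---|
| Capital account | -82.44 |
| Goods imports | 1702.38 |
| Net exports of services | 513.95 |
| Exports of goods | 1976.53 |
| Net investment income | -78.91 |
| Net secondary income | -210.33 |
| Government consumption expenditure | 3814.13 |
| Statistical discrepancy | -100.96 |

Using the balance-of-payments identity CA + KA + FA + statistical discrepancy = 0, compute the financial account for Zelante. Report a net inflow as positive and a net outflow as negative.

-315.46

Goods balance = 1976.53 - 1702.38 = 274.15
Services balance = 513.95
Trade balance (goods + services) = 274.15 + 513.95 = 788.10
Net primary income = -78.91
Net secondary income = -210.33
Current account = 788.10 + (-78.91) + (-210.33) = 498.86
Financial account = -(498.86 + (-82.44) + (-100.96)) = -315.46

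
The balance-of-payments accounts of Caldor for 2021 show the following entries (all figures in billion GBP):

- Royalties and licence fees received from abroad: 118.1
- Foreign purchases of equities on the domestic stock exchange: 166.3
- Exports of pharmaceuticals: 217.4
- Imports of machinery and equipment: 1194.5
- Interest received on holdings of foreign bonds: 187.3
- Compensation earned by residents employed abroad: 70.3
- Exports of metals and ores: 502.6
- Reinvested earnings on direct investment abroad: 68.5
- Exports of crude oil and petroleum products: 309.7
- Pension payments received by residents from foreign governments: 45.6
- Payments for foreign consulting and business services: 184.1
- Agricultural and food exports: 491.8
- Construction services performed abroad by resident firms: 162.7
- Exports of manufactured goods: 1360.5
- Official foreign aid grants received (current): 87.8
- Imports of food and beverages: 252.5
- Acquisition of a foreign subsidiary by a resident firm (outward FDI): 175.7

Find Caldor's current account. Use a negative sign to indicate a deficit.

1991.2

Goods: -1194.5 + 1360.5 + 502.6 + 491.8 + 309.7 + 217.4 - 252.5 = 1435.0
Services: 162.7 + 118.1 - 184.1 = 96.7
Primary income: 68.5 + 70.3 + 187.3 = 326.1
Secondary income: 87.8 + 45.6 = 133.4
Current account = 1435.0 + 96.7 + 326.1 + 133.4 = 1991.2
(Excluded from the current account — financial account: foreign purchases of equities on the domestic stock exchange 166.3, acquisition of a foreign subsidiary by a resident firm (outward FDI) 175.7.)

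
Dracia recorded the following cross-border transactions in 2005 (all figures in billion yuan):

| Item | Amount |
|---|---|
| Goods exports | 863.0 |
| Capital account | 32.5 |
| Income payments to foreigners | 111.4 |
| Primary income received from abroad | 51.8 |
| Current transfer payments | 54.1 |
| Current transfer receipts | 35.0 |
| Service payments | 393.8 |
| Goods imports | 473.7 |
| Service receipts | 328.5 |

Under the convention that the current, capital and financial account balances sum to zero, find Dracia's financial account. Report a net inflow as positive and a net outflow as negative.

Goods balance = 863.0 - 473.7 = 389.3
Services balance = 328.5 - 393.8 = -65.3
Trade balance (goods + services) = 389.3 + (-65.3) = 324.0
Net primary income = 51.8 - 111.4 = -59.6
Net secondary income = 35.0 - 54.1 = -19.1
Current account = 324.0 + (-59.6) + (-19.1) = 245.3
Financial account = -(245.3 + 32.5) = -277.8

-277.8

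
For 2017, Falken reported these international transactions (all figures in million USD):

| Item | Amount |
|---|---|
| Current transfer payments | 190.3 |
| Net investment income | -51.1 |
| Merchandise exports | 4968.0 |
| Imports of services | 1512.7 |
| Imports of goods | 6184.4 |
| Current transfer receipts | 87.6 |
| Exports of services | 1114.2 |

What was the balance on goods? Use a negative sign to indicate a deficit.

-1216.4

Goods balance = 4968.0 - 6184.4 = -1216.4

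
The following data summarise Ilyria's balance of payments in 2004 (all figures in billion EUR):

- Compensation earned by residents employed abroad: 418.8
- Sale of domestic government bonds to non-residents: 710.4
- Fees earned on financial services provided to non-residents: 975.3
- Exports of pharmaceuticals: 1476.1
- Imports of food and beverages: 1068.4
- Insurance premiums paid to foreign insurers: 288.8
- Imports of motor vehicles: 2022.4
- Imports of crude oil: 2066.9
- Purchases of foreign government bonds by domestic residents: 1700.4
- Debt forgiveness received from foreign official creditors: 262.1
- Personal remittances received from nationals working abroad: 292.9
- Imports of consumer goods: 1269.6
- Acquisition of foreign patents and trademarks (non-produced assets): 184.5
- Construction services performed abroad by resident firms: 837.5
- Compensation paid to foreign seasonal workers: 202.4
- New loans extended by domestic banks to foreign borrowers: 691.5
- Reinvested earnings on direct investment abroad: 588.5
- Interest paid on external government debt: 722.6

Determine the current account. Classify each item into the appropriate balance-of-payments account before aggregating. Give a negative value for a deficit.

-3052.0

Goods: -2066.9 + 1476.1 - 1068.4 - 2022.4 - 1269.6 = -4951.2
Services: -288.8 + 837.5 + 975.3 = 1524.0
Primary income: -202.4 - 722.6 + 588.5 + 418.8 = 82.3
Secondary income: 292.9
Current account = (-4951.2) + 1524.0 + 82.3 + 292.9 = -3052.0
(Excluded from the current account — financial account: sale of domestic government bonds to non-residents 710.4, purchases of foreign government bonds by domestic residents 1700.4, new loans extended by domestic banks to foreign borrowers 691.5; capital account: debt forgiveness received from foreign official creditors 262.1, acquisition of foreign patents and trademarks (non-produced assets) 184.5.)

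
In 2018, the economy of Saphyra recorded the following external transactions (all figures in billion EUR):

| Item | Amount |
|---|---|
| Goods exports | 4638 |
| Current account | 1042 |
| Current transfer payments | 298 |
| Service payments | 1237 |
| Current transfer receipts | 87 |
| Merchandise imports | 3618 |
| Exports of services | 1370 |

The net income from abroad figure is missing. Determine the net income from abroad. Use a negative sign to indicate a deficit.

100

Current account = goods balance + services balance + net primary income + net secondary income
Sum of the known components = 942
Net income from abroad = CA - (known components) = 1042 - 942 = 100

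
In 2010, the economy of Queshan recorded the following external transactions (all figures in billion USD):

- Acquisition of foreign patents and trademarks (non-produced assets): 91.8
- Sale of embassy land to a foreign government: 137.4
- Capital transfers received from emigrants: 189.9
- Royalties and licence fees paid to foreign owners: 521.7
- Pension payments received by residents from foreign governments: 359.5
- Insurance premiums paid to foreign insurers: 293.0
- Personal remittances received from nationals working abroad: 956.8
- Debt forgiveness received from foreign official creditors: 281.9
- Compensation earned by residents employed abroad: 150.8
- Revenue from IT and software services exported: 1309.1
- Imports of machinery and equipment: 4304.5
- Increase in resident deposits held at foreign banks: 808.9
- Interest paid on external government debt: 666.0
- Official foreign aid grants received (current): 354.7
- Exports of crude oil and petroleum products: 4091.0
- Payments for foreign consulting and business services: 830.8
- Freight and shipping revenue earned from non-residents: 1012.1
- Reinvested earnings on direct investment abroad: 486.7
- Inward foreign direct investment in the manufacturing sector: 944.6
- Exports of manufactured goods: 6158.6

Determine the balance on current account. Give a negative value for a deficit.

Goods: -4304.5 + 6158.6 + 4091.0 = 5945.1
Services: 1012.1 - 521.7 - 293.0 + 1309.1 - 830.8 = 675.7
Primary income: 150.8 + 486.7 - 666.0 = -28.5
Secondary income: 956.8 + 354.7 + 359.5 = 1671.0
Current account = 5945.1 + 675.7 + (-28.5) + 1671.0 = 8263.3
(Excluded from the current account — capital account: acquisition of foreign patents and trademarks (non-produced assets) 91.8, sale of embassy land to a foreign government 137.4, capital transfers received from emigrants 189.9, debt forgiveness received from foreign official creditors 281.9; financial account: increase in resident deposits held at foreign banks 808.9, inward foreign direct investment in the manufacturing sector 944.6.)

8263.3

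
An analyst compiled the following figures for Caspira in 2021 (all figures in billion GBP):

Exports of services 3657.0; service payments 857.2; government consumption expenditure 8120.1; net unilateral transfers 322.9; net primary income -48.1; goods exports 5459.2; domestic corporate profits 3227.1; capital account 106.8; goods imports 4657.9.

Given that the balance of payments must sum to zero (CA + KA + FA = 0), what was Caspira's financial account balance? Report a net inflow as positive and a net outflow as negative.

Goods balance = 5459.2 - 4657.9 = 801.3
Services balance = 3657.0 - 857.2 = 2799.8
Trade balance (goods + services) = 801.3 + 2799.8 = 3601.1
Net primary income = -48.1
Net secondary income = 322.9
Current account = 3601.1 + (-48.1) + 322.9 = 3875.9
Financial account = -(3875.9 + 106.8) = -3982.7

-3982.7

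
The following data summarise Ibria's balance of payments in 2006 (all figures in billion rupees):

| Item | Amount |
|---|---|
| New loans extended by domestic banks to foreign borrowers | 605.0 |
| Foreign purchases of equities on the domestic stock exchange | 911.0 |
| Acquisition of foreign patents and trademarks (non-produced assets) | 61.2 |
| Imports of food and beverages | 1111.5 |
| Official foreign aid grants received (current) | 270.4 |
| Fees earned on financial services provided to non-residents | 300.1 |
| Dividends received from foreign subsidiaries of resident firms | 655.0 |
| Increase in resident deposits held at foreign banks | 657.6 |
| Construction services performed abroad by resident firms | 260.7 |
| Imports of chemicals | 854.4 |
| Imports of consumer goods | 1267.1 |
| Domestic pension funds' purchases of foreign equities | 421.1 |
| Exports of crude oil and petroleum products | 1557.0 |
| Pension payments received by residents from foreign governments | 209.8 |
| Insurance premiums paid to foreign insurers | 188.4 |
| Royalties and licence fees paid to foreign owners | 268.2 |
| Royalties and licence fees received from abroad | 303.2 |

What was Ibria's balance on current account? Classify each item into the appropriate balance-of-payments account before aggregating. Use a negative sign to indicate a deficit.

Goods: -1267.1 - 1111.5 - 854.4 + 1557.0 = -1676.0
Services: 300.1 - 268.2 + 303.2 - 188.4 + 260.7 = 407.4
Primary income: 655.0
Secondary income: 209.8 + 270.4 = 480.2
Current account = (-1676.0) + 407.4 + 655.0 + 480.2 = -133.4
(Excluded from the current account — financial account: new loans extended by domestic banks to foreign borrowers 605.0, foreign purchases of equities on the domestic stock exchange 911.0, increase in resident deposits held at foreign banks 657.6, domestic pension funds' purchases of foreign equities 421.1; capital account: acquisition of foreign patents and trademarks (non-produced assets) 61.2.)

-133.4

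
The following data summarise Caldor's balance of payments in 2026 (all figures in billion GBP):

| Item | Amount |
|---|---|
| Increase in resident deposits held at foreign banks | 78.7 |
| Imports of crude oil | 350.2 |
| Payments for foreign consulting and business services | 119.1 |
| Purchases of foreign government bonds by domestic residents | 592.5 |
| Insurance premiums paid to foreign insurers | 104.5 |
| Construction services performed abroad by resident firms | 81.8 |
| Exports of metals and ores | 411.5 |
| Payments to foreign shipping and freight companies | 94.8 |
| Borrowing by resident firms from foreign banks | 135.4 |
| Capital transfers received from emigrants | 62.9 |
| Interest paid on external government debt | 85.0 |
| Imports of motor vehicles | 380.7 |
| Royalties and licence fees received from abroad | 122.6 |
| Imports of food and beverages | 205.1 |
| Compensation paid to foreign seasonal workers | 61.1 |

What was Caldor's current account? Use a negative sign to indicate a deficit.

Goods: 411.5 - 205.1 - 350.2 - 380.7 = -524.5
Services: -119.1 + 122.6 - 94.8 + 81.8 - 104.5 = -114.0
Primary income: -85.0 - 61.1 = -146.1
Current account = (-524.5) + (-114.0) + (-146.1) = -784.6
(Excluded from the current account — financial account: increase in resident deposits held at foreign banks 78.7, purchases of foreign government bonds by domestic residents 592.5, borrowing by resident firms from foreign banks 135.4; capital account: capital transfers received from emigrants 62.9.)

-784.6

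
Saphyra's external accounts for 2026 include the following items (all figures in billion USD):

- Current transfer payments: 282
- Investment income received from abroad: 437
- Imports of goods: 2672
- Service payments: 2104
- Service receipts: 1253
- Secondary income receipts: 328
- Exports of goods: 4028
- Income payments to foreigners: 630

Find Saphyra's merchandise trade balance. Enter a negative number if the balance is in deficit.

Goods balance = 4028 - 2672 = 1356

1356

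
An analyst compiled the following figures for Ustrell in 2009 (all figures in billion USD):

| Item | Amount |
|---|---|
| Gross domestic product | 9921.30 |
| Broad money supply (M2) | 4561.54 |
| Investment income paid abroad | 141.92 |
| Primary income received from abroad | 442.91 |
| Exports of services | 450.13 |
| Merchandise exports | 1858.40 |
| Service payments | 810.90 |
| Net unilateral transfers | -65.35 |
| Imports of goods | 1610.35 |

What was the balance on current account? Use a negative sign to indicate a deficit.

122.92

Goods balance = 1858.40 - 1610.35 = 248.05
Services balance = 450.13 - 810.90 = -360.77
Trade balance (goods + services) = 248.05 + (-360.77) = -112.72
Net primary income = 442.91 - 141.92 = 300.99
Net secondary income = -65.35
Current account = -112.72 + 300.99 + (-65.35) = 122.92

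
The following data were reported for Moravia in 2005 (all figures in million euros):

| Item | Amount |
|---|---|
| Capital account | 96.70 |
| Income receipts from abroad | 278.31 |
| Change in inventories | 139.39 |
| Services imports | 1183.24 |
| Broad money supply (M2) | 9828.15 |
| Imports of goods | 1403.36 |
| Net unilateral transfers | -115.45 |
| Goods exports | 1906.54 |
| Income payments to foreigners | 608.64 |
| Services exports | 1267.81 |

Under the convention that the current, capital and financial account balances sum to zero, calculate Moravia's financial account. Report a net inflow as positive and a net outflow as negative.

Goods balance = 1906.54 - 1403.36 = 503.18
Services balance = 1267.81 - 1183.24 = 84.57
Trade balance (goods + services) = 503.18 + 84.57 = 587.75
Net primary income = 278.31 - 608.64 = -330.33
Net secondary income = -115.45
Current account = 587.75 + (-330.33) + (-115.45) = 141.97
Financial account = -(141.97 + 96.70) = -238.67

-238.67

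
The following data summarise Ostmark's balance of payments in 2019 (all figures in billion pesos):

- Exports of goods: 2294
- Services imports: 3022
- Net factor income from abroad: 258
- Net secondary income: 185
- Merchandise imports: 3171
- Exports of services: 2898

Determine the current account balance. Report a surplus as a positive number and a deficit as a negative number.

-558

Goods balance = 2294 - 3171 = -877
Services balance = 2898 - 3022 = -124
Trade balance (goods + services) = -877 + (-124) = -1001
Net primary income = 258
Net secondary income = 185
Current account = -1001 + 258 + 185 = -558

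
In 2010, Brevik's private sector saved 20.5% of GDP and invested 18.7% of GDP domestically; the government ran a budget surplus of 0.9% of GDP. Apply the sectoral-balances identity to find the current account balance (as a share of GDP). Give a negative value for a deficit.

2.7

By the sectoral-balances identity, CA = (S_private - I) + (T - G).
Private balance = 20.5 - 18.7 = 1.8
Government balance (T - G) = 0.9
CA = 1.8 + 0.9 = 2.7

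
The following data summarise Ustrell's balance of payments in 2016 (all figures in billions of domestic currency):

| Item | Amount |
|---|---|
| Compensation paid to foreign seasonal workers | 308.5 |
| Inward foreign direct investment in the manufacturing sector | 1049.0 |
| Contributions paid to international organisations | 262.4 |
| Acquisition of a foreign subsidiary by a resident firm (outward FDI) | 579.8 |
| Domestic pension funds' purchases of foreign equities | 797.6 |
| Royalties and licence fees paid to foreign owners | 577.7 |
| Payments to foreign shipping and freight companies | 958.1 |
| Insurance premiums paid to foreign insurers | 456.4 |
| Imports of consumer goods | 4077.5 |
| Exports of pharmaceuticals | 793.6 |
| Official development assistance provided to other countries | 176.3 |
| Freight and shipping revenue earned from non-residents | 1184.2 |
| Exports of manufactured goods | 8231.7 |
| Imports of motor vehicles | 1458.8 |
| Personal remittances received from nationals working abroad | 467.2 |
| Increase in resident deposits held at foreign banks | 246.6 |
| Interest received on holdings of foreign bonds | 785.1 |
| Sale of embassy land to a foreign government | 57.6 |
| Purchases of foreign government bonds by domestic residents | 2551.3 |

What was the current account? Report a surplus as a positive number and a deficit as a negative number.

Goods: 8231.7 - 1458.8 + 793.6 - 4077.5 = 3489.0
Services: -958.1 - 577.7 + 1184.2 - 456.4 = -808.0
Primary income: 785.1 - 308.5 = 476.6
Secondary income: 467.2 - 262.4 - 176.3 = 28.5
Current account = 3489.0 + (-808.0) + 476.6 + 28.5 = 3186.1
(Excluded from the current account — financial account: inward foreign direct investment in the manufacturing sector 1049.0, acquisition of a foreign subsidiary by a resident firm (outward FDI) 579.8, domestic pension funds' purchases of foreign equities 797.6, increase in resident deposits held at foreign banks 246.6, purchases of foreign government bonds by domestic residents 2551.3; capital account: sale of embassy land to a foreign government 57.6.)

3186.1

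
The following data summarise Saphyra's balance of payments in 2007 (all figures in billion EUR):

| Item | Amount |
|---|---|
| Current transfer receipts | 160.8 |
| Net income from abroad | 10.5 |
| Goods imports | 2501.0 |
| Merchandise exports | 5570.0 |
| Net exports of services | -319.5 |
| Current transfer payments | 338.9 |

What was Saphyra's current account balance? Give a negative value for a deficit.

Goods balance = 5570.0 - 2501.0 = 3069.0
Services balance = -319.5
Trade balance (goods + services) = 3069.0 + (-319.5) = 2749.5
Net primary income = 10.5
Net secondary income = 160.8 - 338.9 = -178.1
Current account = 2749.5 + 10.5 + (-178.1) = 2581.9

2581.9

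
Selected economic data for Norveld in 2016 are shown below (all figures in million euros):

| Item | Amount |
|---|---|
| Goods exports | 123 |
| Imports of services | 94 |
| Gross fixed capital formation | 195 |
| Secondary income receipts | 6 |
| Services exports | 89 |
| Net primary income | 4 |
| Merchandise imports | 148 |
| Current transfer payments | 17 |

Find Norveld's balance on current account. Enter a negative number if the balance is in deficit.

Goods balance = 123 - 148 = -25
Services balance = 89 - 94 = -5
Trade balance (goods + services) = -25 + (-5) = -30
Net primary income = 4
Net secondary income = 6 - 17 = -11
Current account = -30 + 4 + (-11) = -37

-37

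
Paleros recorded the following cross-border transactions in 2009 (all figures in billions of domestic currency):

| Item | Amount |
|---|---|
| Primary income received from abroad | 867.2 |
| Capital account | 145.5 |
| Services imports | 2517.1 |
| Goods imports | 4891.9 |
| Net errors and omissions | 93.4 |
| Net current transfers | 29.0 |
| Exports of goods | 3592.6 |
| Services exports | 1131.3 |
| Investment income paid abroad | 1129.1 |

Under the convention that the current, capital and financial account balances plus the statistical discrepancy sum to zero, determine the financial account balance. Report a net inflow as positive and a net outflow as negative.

2679.1

Goods balance = 3592.6 - 4891.9 = -1299.3
Services balance = 1131.3 - 2517.1 = -1385.8
Trade balance (goods + services) = -1299.3 + (-1385.8) = -2685.1
Net primary income = 867.2 - 1129.1 = -261.9
Net secondary income = 29.0
Current account = -2685.1 + (-261.9) + 29.0 = -2918.0
Financial account = -(-2918.0 + 145.5 + 93.4) = 2679.1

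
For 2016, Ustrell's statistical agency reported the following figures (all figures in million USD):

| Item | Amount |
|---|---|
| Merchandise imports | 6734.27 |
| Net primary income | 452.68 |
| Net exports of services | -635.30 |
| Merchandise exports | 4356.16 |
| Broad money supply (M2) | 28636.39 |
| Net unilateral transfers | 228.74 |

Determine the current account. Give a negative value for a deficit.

Goods balance = 4356.16 - 6734.27 = -2378.11
Services balance = -635.30
Trade balance (goods + services) = -2378.11 + (-635.30) = -3013.41
Net primary income = 452.68
Net secondary income = 228.74
Current account = -3013.41 + 452.68 + 228.74 = -2331.99

-2331.99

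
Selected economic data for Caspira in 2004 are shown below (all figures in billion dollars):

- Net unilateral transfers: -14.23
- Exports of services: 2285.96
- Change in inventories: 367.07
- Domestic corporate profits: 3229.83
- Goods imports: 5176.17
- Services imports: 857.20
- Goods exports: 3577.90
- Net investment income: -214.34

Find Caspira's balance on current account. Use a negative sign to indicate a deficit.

Goods balance = 3577.90 - 5176.17 = -1598.27
Services balance = 2285.96 - 857.20 = 1428.76
Trade balance (goods + services) = -1598.27 + 1428.76 = -169.51
Net primary income = -214.34
Net secondary income = -14.23
Current account = -169.51 + (-214.34) + (-14.23) = -398.08

-398.08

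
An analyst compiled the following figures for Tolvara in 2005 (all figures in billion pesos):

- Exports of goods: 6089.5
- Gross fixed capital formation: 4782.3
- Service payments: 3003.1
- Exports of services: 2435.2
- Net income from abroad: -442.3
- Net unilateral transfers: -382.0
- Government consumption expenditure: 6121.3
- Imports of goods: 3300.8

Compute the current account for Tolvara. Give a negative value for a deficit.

Goods balance = 6089.5 - 3300.8 = 2788.7
Services balance = 2435.2 - 3003.1 = -567.9
Trade balance (goods + services) = 2788.7 + (-567.9) = 2220.8
Net primary income = -442.3
Net secondary income = -382.0
Current account = 2220.8 + (-442.3) + (-382.0) = 1396.5

1396.5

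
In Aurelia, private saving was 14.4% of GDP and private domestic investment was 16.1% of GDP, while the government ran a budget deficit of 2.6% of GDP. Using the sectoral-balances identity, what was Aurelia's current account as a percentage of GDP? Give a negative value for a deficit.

-4.3

By the sectoral-balances identity, CA = (S_private - I) + (T - G).
Private balance = 14.4 - 16.1 = -1.7
Government balance (T - G) = -2.6
CA = -1.7 + (-2.6) = -4.3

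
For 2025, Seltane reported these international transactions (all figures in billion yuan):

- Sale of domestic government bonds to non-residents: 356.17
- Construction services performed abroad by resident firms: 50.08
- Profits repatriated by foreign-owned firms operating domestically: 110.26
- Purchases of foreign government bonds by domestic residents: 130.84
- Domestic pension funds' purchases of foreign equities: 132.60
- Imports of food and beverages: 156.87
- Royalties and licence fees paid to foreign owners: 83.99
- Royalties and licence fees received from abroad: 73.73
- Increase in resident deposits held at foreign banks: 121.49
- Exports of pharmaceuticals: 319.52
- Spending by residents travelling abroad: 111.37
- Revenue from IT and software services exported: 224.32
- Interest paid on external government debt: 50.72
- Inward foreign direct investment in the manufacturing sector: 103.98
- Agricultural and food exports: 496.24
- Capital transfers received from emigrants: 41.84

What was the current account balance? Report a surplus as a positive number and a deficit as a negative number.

Goods: 319.52 + 496.24 - 156.87 = 658.89
Services: -111.37 + 73.73 + 50.08 - 83.99 + 224.32 = 152.77
Primary income: -50.72 - 110.26 = -160.98
Current account = 658.89 + 152.77 + (-160.98) = 650.68
(Excluded from the current account — financial account: sale of domestic government bonds to non-residents 356.17, purchases of foreign government bonds by domestic residents 130.84, domestic pension funds' purchases of foreign equities 132.60, increase in resident deposits held at foreign banks 121.49, inward foreign direct investment in the manufacturing sector 103.98; capital account: capital transfers received from emigrants 41.84.)

650.68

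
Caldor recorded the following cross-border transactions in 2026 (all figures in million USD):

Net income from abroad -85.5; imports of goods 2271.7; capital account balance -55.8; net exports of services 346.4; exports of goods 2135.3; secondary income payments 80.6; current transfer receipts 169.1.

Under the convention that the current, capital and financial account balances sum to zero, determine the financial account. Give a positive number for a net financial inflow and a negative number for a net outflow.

Goods balance = 2135.3 - 2271.7 = -136.4
Services balance = 346.4
Trade balance (goods + services) = -136.4 + 346.4 = 210.0
Net primary income = -85.5
Net secondary income = 169.1 - 80.6 = 88.5
Current account = 210.0 + (-85.5) + 88.5 = 213.0
Financial account = -(213.0 + (-55.8)) = -157.2

-157.2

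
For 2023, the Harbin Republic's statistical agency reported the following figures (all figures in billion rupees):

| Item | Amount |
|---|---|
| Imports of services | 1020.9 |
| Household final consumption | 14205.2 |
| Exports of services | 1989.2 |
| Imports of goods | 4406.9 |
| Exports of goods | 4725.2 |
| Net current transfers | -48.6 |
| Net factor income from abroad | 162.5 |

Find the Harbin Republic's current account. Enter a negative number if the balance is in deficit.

1400.5

Goods balance = 4725.2 - 4406.9 = 318.3
Services balance = 1989.2 - 1020.9 = 968.3
Trade balance (goods + services) = 318.3 + 968.3 = 1286.6
Net primary income = 162.5
Net secondary income = -48.6
Current account = 1286.6 + 162.5 + (-48.6) = 1400.5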